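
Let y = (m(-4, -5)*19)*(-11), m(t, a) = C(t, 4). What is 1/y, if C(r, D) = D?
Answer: -1/836 ≈ -0.0011962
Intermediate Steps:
m(t, a) = 4
y = -836 (y = (4*19)*(-11) = 76*(-11) = -836)
1/y = 1/(-836) = -1/836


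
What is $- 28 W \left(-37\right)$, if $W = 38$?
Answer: $39368$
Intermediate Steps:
$- 28 W \left(-37\right) = \left(-28\right) 38 \left(-37\right) = \left(-1064\right) \left(-37\right) = 39368$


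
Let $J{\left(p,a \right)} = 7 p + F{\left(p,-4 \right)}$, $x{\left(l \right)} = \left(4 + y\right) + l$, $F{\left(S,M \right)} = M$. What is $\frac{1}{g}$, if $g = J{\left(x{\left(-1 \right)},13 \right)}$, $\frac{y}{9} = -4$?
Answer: $- \frac{1}{235} \approx -0.0042553$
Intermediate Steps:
$y = -36$ ($y = 9 \left(-4\right) = -36$)
$x{\left(l \right)} = -32 + l$ ($x{\left(l \right)} = \left(4 - 36\right) + l = -32 + l$)
$J{\left(p,a \right)} = -4 + 7 p$ ($J{\left(p,a \right)} = 7 p - 4 = -4 + 7 p$)
$g = -235$ ($g = -4 + 7 \left(-32 - 1\right) = -4 + 7 \left(-33\right) = -4 - 231 = -235$)
$\frac{1}{g} = \frac{1}{-235} = - \frac{1}{235}$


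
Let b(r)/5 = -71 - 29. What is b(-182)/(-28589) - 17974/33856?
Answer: -10802841/21041504 ≈ -0.51341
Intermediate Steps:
b(r) = -500 (b(r) = 5*(-71 - 29) = 5*(-100) = -500)
b(-182)/(-28589) - 17974/33856 = -500/(-28589) - 17974/33856 = -500*(-1/28589) - 17974*1/33856 = 500/28589 - 8987/16928 = -10802841/21041504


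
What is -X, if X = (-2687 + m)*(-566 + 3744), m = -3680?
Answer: 20234326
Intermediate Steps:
X = -20234326 (X = (-2687 - 3680)*(-566 + 3744) = -6367*3178 = -20234326)
-X = -1*(-20234326) = 20234326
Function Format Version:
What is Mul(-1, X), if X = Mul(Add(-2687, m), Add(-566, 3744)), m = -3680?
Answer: 20234326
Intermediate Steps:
X = -20234326 (X = Mul(Add(-2687, -3680), Add(-566, 3744)) = Mul(-6367, 3178) = -20234326)
Mul(-1, X) = Mul(-1, -20234326) = 20234326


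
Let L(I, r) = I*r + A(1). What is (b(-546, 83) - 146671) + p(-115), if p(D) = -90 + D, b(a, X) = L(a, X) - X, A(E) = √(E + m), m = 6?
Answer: -192277 + √7 ≈ -1.9227e+5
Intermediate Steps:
A(E) = √(6 + E) (A(E) = √(E + 6) = √(6 + E))
L(I, r) = √7 + I*r (L(I, r) = I*r + √(6 + 1) = I*r + √7 = √7 + I*r)
b(a, X) = √7 - X + X*a (b(a, X) = (√7 + a*X) - X = (√7 + X*a) - X = √7 - X + X*a)
(b(-546, 83) - 146671) + p(-115) = ((√7 - 1*83 + 83*(-546)) - 146671) + (-90 - 115) = ((√7 - 83 - 45318) - 146671) - 205 = ((-45401 + √7) - 146671) - 205 = (-192072 + √7) - 205 = -192277 + √7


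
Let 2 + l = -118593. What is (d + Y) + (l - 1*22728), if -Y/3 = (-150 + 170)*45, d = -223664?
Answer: -367687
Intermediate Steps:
l = -118595 (l = -2 - 118593 = -118595)
Y = -2700 (Y = -3*(-150 + 170)*45 = -60*45 = -3*900 = -2700)
(d + Y) + (l - 1*22728) = (-223664 - 2700) + (-118595 - 1*22728) = -226364 + (-118595 - 22728) = -226364 - 141323 = -367687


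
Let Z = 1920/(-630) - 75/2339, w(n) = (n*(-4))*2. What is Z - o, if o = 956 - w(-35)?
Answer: -33355715/49119 ≈ -679.08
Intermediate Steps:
w(n) = -8*n (w(n) = -4*n*2 = -8*n)
Z = -151271/49119 (Z = 1920*(-1/630) - 75*1/2339 = -64/21 - 75/2339 = -151271/49119 ≈ -3.0797)
o = 676 (o = 956 - (-8)*(-35) = 956 - 1*280 = 956 - 280 = 676)
Z - o = -151271/49119 - 1*676 = -151271/49119 - 676 = -33355715/49119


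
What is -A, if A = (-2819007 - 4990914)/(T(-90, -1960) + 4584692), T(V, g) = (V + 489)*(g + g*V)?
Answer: 1115703/10598036 ≈ 0.10527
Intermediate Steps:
T(V, g) = (489 + V)*(g + V*g)
A = -1115703/10598036 (A = (-2819007 - 4990914)/(-1960*(489 + (-90)² + 490*(-90)) + 4584692) = -7809921/(-1960*(489 + 8100 - 44100) + 4584692) = -7809921/(-1960*(-35511) + 4584692) = -7809921/(69601560 + 4584692) = -7809921/74186252 = -7809921*1/74186252 = -1115703/10598036 ≈ -0.10527)
-A = -1*(-1115703/10598036) = 1115703/10598036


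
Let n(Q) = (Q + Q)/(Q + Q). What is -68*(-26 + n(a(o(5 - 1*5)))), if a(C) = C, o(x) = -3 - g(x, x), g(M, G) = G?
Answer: 1700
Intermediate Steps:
o(x) = -3 - x
n(Q) = 1 (n(Q) = (2*Q)/((2*Q)) = (2*Q)*(1/(2*Q)) = 1)
-68*(-26 + n(a(o(5 - 1*5)))) = -68*(-26 + 1) = -68*(-25) = 1700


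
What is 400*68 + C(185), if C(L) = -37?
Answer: 27163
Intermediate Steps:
400*68 + C(185) = 400*68 - 37 = 27200 - 37 = 27163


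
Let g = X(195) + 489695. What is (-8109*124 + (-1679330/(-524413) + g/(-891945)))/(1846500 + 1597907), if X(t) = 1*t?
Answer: -94065281564721556/322222589353545399 ≈ -0.29193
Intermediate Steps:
X(t) = t
g = 489890 (g = 195 + 489695 = 489890)
(-8109*124 + (-1679330/(-524413) + g/(-891945)))/(1846500 + 1597907) = (-8109*124 + (-1679330/(-524413) + 489890/(-891945)))/(1846500 + 1597907) = (-1005516 + (-1679330*(-1/524413) + 489890*(-1/891945)))/3444407 = (-1005516 + (1679330/524413 - 97978/178389))*(1/3444407) = (-1005516 + 248193062456/93549510657)*(1/3444407) = -94065281564721556/93549510657*1/3444407 = -94065281564721556/322222589353545399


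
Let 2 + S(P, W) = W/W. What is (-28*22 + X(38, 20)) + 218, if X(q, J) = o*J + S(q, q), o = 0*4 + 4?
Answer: -319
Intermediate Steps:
S(P, W) = -1 (S(P, W) = -2 + W/W = -2 + 1 = -1)
o = 4 (o = 0 + 4 = 4)
X(q, J) = -1 + 4*J (X(q, J) = 4*J - 1 = -1 + 4*J)
(-28*22 + X(38, 20)) + 218 = (-28*22 + (-1 + 4*20)) + 218 = (-616 + (-1 + 80)) + 218 = (-616 + 79) + 218 = -537 + 218 = -319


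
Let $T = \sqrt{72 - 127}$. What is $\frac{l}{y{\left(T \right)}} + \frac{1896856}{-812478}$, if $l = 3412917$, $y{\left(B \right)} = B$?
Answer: $- \frac{948428}{406239} - \frac{3412917 i \sqrt{55}}{55} \approx -2.3347 - 4.602 \cdot 10^{5} i$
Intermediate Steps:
$T = i \sqrt{55}$ ($T = \sqrt{-55} = i \sqrt{55} \approx 7.4162 i$)
$\frac{l}{y{\left(T \right)}} + \frac{1896856}{-812478} = \frac{3412917}{i \sqrt{55}} + \frac{1896856}{-812478} = 3412917 \left(- \frac{i \sqrt{55}}{55}\right) + 1896856 \left(- \frac{1}{812478}\right) = - \frac{3412917 i \sqrt{55}}{55} - \frac{948428}{406239} = - \frac{948428}{406239} - \frac{3412917 i \sqrt{55}}{55}$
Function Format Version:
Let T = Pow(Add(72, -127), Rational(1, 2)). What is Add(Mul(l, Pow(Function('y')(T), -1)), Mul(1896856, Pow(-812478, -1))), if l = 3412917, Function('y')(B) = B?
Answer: Add(Rational(-948428, 406239), Mul(Rational(-3412917, 55), I, Pow(55, Rational(1, 2)))) ≈ Add(-2.3347, Mul(-4.6020e+5, I))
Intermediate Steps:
T = Mul(I, Pow(55, Rational(1, 2))) (T = Pow(-55, Rational(1, 2)) = Mul(I, Pow(55, Rational(1, 2))) ≈ Mul(7.4162, I))
Add(Mul(l, Pow(Function('y')(T), -1)), Mul(1896856, Pow(-812478, -1))) = Add(Mul(3412917, Pow(Mul(I, Pow(55, Rational(1, 2))), -1)), Mul(1896856, Pow(-812478, -1))) = Add(Mul(3412917, Mul(Rational(-1, 55), I, Pow(55, Rational(1, 2)))), Mul(1896856, Rational(-1, 812478))) = Add(Mul(Rational(-3412917, 55), I, Pow(55, Rational(1, 2))), Rational(-948428, 406239)) = Add(Rational(-948428, 406239), Mul(Rational(-3412917, 55), I, Pow(55, Rational(1, 2))))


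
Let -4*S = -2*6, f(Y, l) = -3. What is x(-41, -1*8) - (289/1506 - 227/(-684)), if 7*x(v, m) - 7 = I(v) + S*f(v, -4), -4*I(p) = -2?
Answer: -886987/1201788 ≈ -0.73806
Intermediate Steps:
I(p) = ½ (I(p) = -¼*(-2) = ½)
S = 3 (S = -(-1)*6/2 = -¼*(-12) = 3)
x(v, m) = -3/14 (x(v, m) = 1 + (½ + 3*(-3))/7 = 1 + (½ - 9)/7 = 1 + (⅐)*(-17/2) = 1 - 17/14 = -3/14)
x(-41, -1*8) - (289/1506 - 227/(-684)) = -3/14 - (289/1506 - 227/(-684)) = -3/14 - (289*(1/1506) - 227*(-1/684)) = -3/14 - (289/1506 + 227/684) = -3/14 - 1*89923/171684 = -3/14 - 89923/171684 = -886987/1201788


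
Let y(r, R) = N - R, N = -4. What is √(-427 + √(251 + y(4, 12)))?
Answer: √(-427 + √235) ≈ 20.29*I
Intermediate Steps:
y(r, R) = -4 - R
√(-427 + √(251 + y(4, 12))) = √(-427 + √(251 + (-4 - 1*12))) = √(-427 + √(251 + (-4 - 12))) = √(-427 + √(251 - 16)) = √(-427 + √235)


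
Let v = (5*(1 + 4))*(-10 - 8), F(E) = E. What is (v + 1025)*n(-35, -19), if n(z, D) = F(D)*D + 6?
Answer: 211025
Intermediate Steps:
n(z, D) = 6 + D**2 (n(z, D) = D*D + 6 = D**2 + 6 = 6 + D**2)
v = -450 (v = (5*5)*(-18) = 25*(-18) = -450)
(v + 1025)*n(-35, -19) = (-450 + 1025)*(6 + (-19)**2) = 575*(6 + 361) = 575*367 = 211025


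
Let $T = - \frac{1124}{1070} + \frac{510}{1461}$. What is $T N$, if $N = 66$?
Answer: $- \frac{12061104}{260545} \approx -46.292$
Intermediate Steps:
$T = - \frac{182744}{260545}$ ($T = \left(-1124\right) \frac{1}{1070} + 510 \cdot \frac{1}{1461} = - \frac{562}{535} + \frac{170}{487} = - \frac{182744}{260545} \approx -0.70139$)
$T N = \left(- \frac{182744}{260545}\right) 66 = - \frac{12061104}{260545}$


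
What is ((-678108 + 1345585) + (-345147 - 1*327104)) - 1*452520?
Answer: -457294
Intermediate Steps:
((-678108 + 1345585) + (-345147 - 1*327104)) - 1*452520 = (667477 + (-345147 - 327104)) - 452520 = (667477 - 672251) - 452520 = -4774 - 452520 = -457294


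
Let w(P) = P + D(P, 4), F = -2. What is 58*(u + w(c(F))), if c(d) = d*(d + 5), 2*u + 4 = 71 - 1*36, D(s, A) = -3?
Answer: 377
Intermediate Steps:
u = 31/2 (u = -2 + (71 - 1*36)/2 = -2 + (71 - 36)/2 = -2 + (1/2)*35 = -2 + 35/2 = 31/2 ≈ 15.500)
c(d) = d*(5 + d)
w(P) = -3 + P (w(P) = P - 3 = -3 + P)
58*(u + w(c(F))) = 58*(31/2 + (-3 - 2*(5 - 2))) = 58*(31/2 + (-3 - 2*3)) = 58*(31/2 + (-3 - 6)) = 58*(31/2 - 9) = 58*(13/2) = 377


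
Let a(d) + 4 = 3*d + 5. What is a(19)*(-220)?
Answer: -12760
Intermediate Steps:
a(d) = 1 + 3*d (a(d) = -4 + (3*d + 5) = -4 + (5 + 3*d) = 1 + 3*d)
a(19)*(-220) = (1 + 3*19)*(-220) = (1 + 57)*(-220) = 58*(-220) = -12760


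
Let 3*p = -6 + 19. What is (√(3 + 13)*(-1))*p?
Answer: -52/3 ≈ -17.333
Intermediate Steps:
p = 13/3 (p = (-6 + 19)/3 = (⅓)*13 = 13/3 ≈ 4.3333)
(√(3 + 13)*(-1))*p = (√(3 + 13)*(-1))*(13/3) = (√16*(-1))*(13/3) = (4*(-1))*(13/3) = -4*13/3 = -52/3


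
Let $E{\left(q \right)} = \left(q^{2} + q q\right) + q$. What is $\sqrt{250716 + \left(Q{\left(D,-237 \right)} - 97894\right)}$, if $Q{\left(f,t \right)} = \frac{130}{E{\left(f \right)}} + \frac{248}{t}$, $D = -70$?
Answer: $\frac{\sqrt{8126533235117199}}{230601} \approx 390.92$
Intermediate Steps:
$E{\left(q \right)} = q + 2 q^{2}$ ($E{\left(q \right)} = \left(q^{2} + q^{2}\right) + q = 2 q^{2} + q = q + 2 q^{2}$)
$Q{\left(f,t \right)} = \frac{248}{t} + \frac{130}{f \left(1 + 2 f\right)}$ ($Q{\left(f,t \right)} = \frac{130}{f \left(1 + 2 f\right)} + \frac{248}{t} = \frac{248}{t} + \frac{130}{f \left(1 + 2 f\right)}$)
$\sqrt{250716 + \left(Q{\left(D,-237 \right)} - 97894\right)} = \sqrt{250716 - \left(97894 - \frac{2 \left(65 \left(-237\right) + 124 \left(-70\right) \left(1 + 2 \left(-70\right)\right)\right)}{\left(-70\right) \left(-237\right) \left(1 + 2 \left(-70\right)\right)}\right)} = \sqrt{250716 - \left(97894 + \frac{1}{35} \left(- \frac{1}{237}\right) \frac{1}{1 - 140} \left(-15405 + 124 \left(-70\right) \left(1 - 140\right)\right)\right)} = \sqrt{250716 - \left(97894 + \frac{1}{35} \left(- \frac{1}{237}\right) \frac{1}{-139} \left(-15405 + 124 \left(-70\right) \left(-139\right)\right)\right)} = \sqrt{250716 - \left(97894 + \frac{1}{35} \left(- \frac{1}{237}\right) \left(- \frac{1}{139}\right) \left(-15405 + 1206520\right)\right)} = \sqrt{250716 - \left(97894 + \frac{1}{35} \left(- \frac{1}{237}\right) \left(- \frac{1}{139}\right) 1191115\right)} = \sqrt{250716 - \frac{22574692517}{230601}} = \sqrt{\frac{35240667799}{230601}} = \frac{\sqrt{8126533235117199}}{230601}$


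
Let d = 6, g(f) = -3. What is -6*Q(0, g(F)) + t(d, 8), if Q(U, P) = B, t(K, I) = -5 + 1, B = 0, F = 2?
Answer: -4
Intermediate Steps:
t(K, I) = -4
Q(U, P) = 0
-6*Q(0, g(F)) + t(d, 8) = -6*0 - 4 = 0 - 4 = -4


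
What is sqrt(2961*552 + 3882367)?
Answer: sqrt(5516839) ≈ 2348.8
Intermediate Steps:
sqrt(2961*552 + 3882367) = sqrt(1634472 + 3882367) = sqrt(5516839)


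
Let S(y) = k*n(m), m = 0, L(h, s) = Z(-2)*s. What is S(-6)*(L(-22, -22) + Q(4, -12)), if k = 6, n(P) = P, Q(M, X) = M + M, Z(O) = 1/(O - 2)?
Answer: 0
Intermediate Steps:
Z(O) = 1/(-2 + O)
L(h, s) = -s/4 (L(h, s) = s/(-2 - 2) = s/(-4) = -s/4)
Q(M, X) = 2*M
S(y) = 0 (S(y) = 6*0 = 0)
S(-6)*(L(-22, -22) + Q(4, -12)) = 0*(-¼*(-22) + 2*4) = 0*(11/2 + 8) = 0*(27/2) = 0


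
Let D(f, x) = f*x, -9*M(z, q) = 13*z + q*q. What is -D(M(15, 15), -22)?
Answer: -3080/3 ≈ -1026.7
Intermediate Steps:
M(z, q) = -13*z/9 - q²/9 (M(z, q) = -(13*z + q*q)/9 = -(13*z + q²)/9 = -(q² + 13*z)/9 = -13*z/9 - q²/9)
-D(M(15, 15), -22) = -(-13/9*15 - ⅑*15²)*(-22) = -(-65/3 - ⅑*225)*(-22) = -(-65/3 - 25)*(-22) = -(-140)*(-22)/3 = -1*3080/3 = -3080/3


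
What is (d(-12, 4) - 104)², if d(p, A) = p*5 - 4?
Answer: 28224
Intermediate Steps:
d(p, A) = -4 + 5*p (d(p, A) = 5*p - 4 = -4 + 5*p)
(d(-12, 4) - 104)² = ((-4 + 5*(-12)) - 104)² = ((-4 - 60) - 104)² = (-64 - 104)² = (-168)² = 28224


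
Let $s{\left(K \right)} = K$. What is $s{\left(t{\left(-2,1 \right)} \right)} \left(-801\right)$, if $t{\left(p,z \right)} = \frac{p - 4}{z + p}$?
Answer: $-4806$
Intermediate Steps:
$t{\left(p,z \right)} = \frac{-4 + p}{p + z}$
$s{\left(t{\left(-2,1 \right)} \right)} \left(-801\right) = \frac{-4 - 2}{-2 + 1} \left(-801\right) = \frac{1}{-1} \left(-6\right) \left(-801\right) = \left(-1\right) \left(-6\right) \left(-801\right) = 6 \left(-801\right) = -4806$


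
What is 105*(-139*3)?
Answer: -43785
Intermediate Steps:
105*(-139*3) = 105*(-417) = -43785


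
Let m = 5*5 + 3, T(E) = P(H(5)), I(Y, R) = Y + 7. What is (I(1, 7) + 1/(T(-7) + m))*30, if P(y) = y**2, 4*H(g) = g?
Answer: 114000/473 ≈ 241.01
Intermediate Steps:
H(g) = g/4
I(Y, R) = 7 + Y
T(E) = 25/16 (T(E) = ((1/4)*5)**2 = (5/4)**2 = 25/16)
m = 28 (m = 25 + 3 = 28)
(I(1, 7) + 1/(T(-7) + m))*30 = ((7 + 1) + 1/(25/16 + 28))*30 = (8 + 1/(473/16))*30 = (8 + 16/473)*30 = (3800/473)*30 = 114000/473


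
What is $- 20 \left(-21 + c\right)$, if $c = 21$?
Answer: $0$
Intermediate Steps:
$- 20 \left(-21 + c\right) = - 20 \left(-21 + 21\right) = \left(-20\right) 0 = 0$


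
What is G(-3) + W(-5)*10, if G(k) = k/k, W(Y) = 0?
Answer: 1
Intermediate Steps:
G(k) = 1
G(-3) + W(-5)*10 = 1 + 0*10 = 1 + 0 = 1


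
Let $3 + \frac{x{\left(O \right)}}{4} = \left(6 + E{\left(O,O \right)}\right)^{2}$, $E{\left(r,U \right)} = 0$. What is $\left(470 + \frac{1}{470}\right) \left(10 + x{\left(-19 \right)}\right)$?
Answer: $\frac{15683971}{235} \approx 66740.0$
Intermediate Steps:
$x{\left(O \right)} = 132$ ($x{\left(O \right)} = -12 + 4 \left(6 + 0\right)^{2} = -12 + 4 \cdot 6^{2} = -12 + 4 \cdot 36 = -12 + 144 = 132$)
$\left(470 + \frac{1}{470}\right) \left(10 + x{\left(-19 \right)}\right) = \left(470 + \frac{1}{470}\right) \left(10 + 132\right) = \left(470 + \frac{1}{470}\right) 142 = \frac{220901}{470} \cdot 142 = \frac{15683971}{235}$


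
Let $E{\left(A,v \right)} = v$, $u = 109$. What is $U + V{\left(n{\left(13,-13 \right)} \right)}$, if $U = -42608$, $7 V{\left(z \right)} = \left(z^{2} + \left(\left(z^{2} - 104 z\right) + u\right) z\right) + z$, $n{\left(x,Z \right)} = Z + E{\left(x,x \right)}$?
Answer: $-42608$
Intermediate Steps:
$n{\left(x,Z \right)} = Z + x$
$V{\left(z \right)} = \frac{z}{7} + \frac{z^{2}}{7} + \frac{z \left(109 + z^{2} - 104 z\right)}{7}$ ($V{\left(z \right)} = \frac{\left(z^{2} + \left(\left(z^{2} - 104 z\right) + 109\right) z\right) + z}{7} = \frac{\left(z^{2} + \left(109 + z^{2} - 104 z\right) z\right) + z}{7} = \frac{\left(z^{2} + z \left(109 + z^{2} - 104 z\right)\right) + z}{7} = \frac{z + z^{2} + z \left(109 + z^{2} - 104 z\right)}{7} = \frac{z}{7} + \frac{z^{2}}{7} + \frac{z \left(109 + z^{2} - 104 z\right)}{7}$)
$U + V{\left(n{\left(13,-13 \right)} \right)} = -42608 + \frac{\left(-13 + 13\right) \left(110 + \left(-13 + 13\right)^{2} - 103 \left(-13 + 13\right)\right)}{7} = -42608 + \frac{1}{7} \cdot 0 \left(110 + 0^{2} - 0\right) = -42608 + \frac{1}{7} \cdot 0 \left(110 + 0 + 0\right) = -42608 + \frac{1}{7} \cdot 0 \cdot 110 = -42608 + 0 = -42608$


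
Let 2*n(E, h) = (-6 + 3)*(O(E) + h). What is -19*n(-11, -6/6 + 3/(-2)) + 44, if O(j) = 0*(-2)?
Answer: -109/4 ≈ -27.250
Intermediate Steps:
O(j) = 0
n(E, h) = -3*h/2 (n(E, h) = ((-6 + 3)*(0 + h))/2 = (-3*h)/2 = -3*h/2)
-19*n(-11, -6/6 + 3/(-2)) + 44 = -(-57)*(-6/6 + 3/(-2))/2 + 44 = -(-57)*(-6*⅙ + 3*(-½))/2 + 44 = -(-57)*(-1 - 3/2)/2 + 44 = -(-57)*(-5)/(2*2) + 44 = -19*15/4 + 44 = -285/4 + 44 = -109/4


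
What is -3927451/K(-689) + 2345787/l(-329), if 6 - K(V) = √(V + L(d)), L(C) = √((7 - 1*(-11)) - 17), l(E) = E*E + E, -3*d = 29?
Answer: 307*(-690236185*I + 15282*√43)/(107912*(2*√43 + 3*I)) ≈ -32526.0 - 1.4229e+5*I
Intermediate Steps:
d = -29/3 (d = -⅓*29 = -29/3 ≈ -9.6667)
l(E) = E + E² (l(E) = E² + E = E + E²)
L(C) = 1 (L(C) = √((7 + 11) - 17) = √(18 - 17) = √1 = 1)
K(V) = 6 - √(1 + V) (K(V) = 6 - √(V + 1) = 6 - √(1 + V))
-3927451/K(-689) + 2345787/l(-329) = -3927451/(6 - √(1 - 689)) + 2345787/((-329*(1 - 329))) = -3927451/(6 - √(-688)) + 2345787/((-329*(-328))) = -3927451/(6 - 4*I*√43) + 2345787/107912 = 2345787/107912 - 3927451/(6 - 4*I*√43)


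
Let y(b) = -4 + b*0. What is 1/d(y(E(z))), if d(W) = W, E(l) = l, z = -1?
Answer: -1/4 ≈ -0.25000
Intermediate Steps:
y(b) = -4 (y(b) = -4 + 0 = -4)
1/d(y(E(z))) = 1/(-4) = -1/4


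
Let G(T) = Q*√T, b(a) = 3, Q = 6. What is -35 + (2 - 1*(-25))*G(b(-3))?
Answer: -35 + 162*√3 ≈ 245.59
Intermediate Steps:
G(T) = 6*√T
-35 + (2 - 1*(-25))*G(b(-3)) = -35 + (2 - 1*(-25))*(6*√3) = -35 + (2 + 25)*(6*√3) = -35 + 27*(6*√3) = -35 + 162*√3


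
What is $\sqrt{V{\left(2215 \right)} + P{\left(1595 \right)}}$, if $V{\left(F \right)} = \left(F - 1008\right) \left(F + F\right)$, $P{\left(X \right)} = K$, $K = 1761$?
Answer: $\sqrt{5348771} \approx 2312.7$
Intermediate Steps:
$P{\left(X \right)} = 1761$
$V{\left(F \right)} = 2 F \left(-1008 + F\right)$ ($V{\left(F \right)} = \left(-1008 + F\right) 2 F = 2 F \left(-1008 + F\right)$)
$\sqrt{V{\left(2215 \right)} + P{\left(1595 \right)}} = \sqrt{2 \cdot 2215 \left(-1008 + 2215\right) + 1761} = \sqrt{2 \cdot 2215 \cdot 1207 + 1761} = \sqrt{5347010 + 1761} = \sqrt{5348771}$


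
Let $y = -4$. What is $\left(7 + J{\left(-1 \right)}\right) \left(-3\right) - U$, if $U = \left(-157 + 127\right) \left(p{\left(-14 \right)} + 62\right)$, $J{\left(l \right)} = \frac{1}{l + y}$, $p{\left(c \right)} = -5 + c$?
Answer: $\frac{6348}{5} \approx 1269.6$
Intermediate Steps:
$J{\left(l \right)} = \frac{1}{-4 + l}$ ($J{\left(l \right)} = \frac{1}{l - 4} = \frac{1}{-4 + l}$)
$U = -1290$ ($U = \left(-157 + 127\right) \left(\left(-5 - 14\right) + 62\right) = - 30 \left(-19 + 62\right) = \left(-30\right) 43 = -1290$)
$\left(7 + J{\left(-1 \right)}\right) \left(-3\right) - U = \left(7 + \frac{1}{-4 - 1}\right) \left(-3\right) - -1290 = \left(7 + \frac{1}{-5}\right) \left(-3\right) + 1290 = \left(7 - \frac{1}{5}\right) \left(-3\right) + 1290 = \frac{34}{5} \left(-3\right) + 1290 = - \frac{102}{5} + 1290 = \frac{6348}{5}$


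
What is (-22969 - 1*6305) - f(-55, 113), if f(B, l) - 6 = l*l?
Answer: -42049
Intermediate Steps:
f(B, l) = 6 + l**2 (f(B, l) = 6 + l*l = 6 + l**2)
(-22969 - 1*6305) - f(-55, 113) = (-22969 - 1*6305) - (6 + 113**2) = (-22969 - 6305) - (6 + 12769) = -29274 - 1*12775 = -29274 - 12775 = -42049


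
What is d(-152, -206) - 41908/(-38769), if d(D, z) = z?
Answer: -7944506/38769 ≈ -204.92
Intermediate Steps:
d(-152, -206) - 41908/(-38769) = -206 - 41908/(-38769) = -206 - 41908*(-1)/38769 = -206 - 1*(-41908/38769) = -206 + 41908/38769 = -7944506/38769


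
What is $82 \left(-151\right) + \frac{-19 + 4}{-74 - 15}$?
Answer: $- \frac{1101983}{89} \approx -12382.0$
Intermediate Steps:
$82 \left(-151\right) + \frac{-19 + 4}{-74 - 15} = -12382 - \frac{15}{-74 + \left(-36 + 21\right)} = -12382 - \frac{15}{-74 - 15} = -12382 - \frac{15}{-89} = -12382 - - \frac{15}{89} = -12382 + \frac{15}{89} = - \frac{1101983}{89}$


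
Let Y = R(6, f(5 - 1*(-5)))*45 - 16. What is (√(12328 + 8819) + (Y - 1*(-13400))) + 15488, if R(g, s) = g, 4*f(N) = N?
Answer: 29142 + √21147 ≈ 29287.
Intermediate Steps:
f(N) = N/4
Y = 254 (Y = 6*45 - 16 = 270 - 16 = 254)
(√(12328 + 8819) + (Y - 1*(-13400))) + 15488 = (√(12328 + 8819) + (254 - 1*(-13400))) + 15488 = (√21147 + (254 + 13400)) + 15488 = (√21147 + 13654) + 15488 = (13654 + √21147) + 15488 = 29142 + √21147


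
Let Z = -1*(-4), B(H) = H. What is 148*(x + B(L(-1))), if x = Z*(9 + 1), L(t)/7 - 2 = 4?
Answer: 12136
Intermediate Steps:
L(t) = 42 (L(t) = 14 + 7*4 = 14 + 28 = 42)
Z = 4
x = 40 (x = 4*(9 + 1) = 4*10 = 40)
148*(x + B(L(-1))) = 148*(40 + 42) = 148*82 = 12136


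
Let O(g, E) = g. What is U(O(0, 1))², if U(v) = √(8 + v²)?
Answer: 8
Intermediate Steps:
U(O(0, 1))² = (√(8 + 0²))² = (√(8 + 0))² = (√8)² = (2*√2)² = 8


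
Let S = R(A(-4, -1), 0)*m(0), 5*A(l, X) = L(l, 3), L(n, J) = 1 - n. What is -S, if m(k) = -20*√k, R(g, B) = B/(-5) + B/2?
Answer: 0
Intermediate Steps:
A(l, X) = ⅕ - l/5 (A(l, X) = (1 - l)/5 = ⅕ - l/5)
R(g, B) = 3*B/10 (R(g, B) = B*(-⅕) + B*(½) = -B/5 + B/2 = 3*B/10)
S = 0 (S = ((3/10)*0)*(-20*√0) = 0*(-20*0) = 0*0 = 0)
-S = -1*0 = 0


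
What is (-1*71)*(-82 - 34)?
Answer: 8236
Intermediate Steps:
(-1*71)*(-82 - 34) = -71*(-116) = 8236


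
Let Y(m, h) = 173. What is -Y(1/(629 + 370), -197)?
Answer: -173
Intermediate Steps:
-Y(1/(629 + 370), -197) = -1*173 = -173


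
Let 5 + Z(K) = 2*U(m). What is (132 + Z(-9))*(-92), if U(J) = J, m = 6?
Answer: -12788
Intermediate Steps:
Z(K) = 7 (Z(K) = -5 + 2*6 = -5 + 12 = 7)
(132 + Z(-9))*(-92) = (132 + 7)*(-92) = 139*(-92) = -12788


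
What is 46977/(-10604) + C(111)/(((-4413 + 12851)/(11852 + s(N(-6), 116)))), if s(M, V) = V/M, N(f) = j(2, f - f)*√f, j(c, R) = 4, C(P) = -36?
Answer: -2460410907/44738276 + 87*I*√6/4219 ≈ -54.996 + 0.050511*I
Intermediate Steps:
N(f) = 4*√f
46977/(-10604) + C(111)/(((-4413 + 12851)/(11852 + s(N(-6), 116)))) = 46977/(-10604) - 36*(11852 + 116/((4*√(-6))))/(-4413 + 12851) = 46977*(-1/10604) - (213336/4219 - 87*I*√6/4219) = -46977/10604 - (213336/4219 - 87*I*√6/4219) = -46977/10604 - 36*(5926/4219 - 29*I*√6/50628) = -46977/10604 + (-213336/4219 + 87*I*√6/4219) = -2460410907/44738276 + 87*I*√6/4219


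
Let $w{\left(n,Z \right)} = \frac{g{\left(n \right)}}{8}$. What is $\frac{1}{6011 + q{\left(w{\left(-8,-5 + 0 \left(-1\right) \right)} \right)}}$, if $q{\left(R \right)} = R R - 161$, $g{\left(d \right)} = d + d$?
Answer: $\frac{1}{5854} \approx 0.00017082$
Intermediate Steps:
$g{\left(d \right)} = 2 d$
$w{\left(n,Z \right)} = \frac{n}{4}$ ($w{\left(n,Z \right)} = \frac{2 n}{8} = 2 n \frac{1}{8} = \frac{n}{4}$)
$q{\left(R \right)} = -161 + R^{2}$ ($q{\left(R \right)} = R^{2} - 161 = -161 + R^{2}$)
$\frac{1}{6011 + q{\left(w{\left(-8,-5 + 0 \left(-1\right) \right)} \right)}} = \frac{1}{6011 - \left(161 - \left(\frac{1}{4} \left(-8\right)\right)^{2}\right)} = \frac{1}{6011 - \left(161 - \left(-2\right)^{2}\right)} = \frac{1}{6011 + \left(-161 + 4\right)} = \frac{1}{6011 - 157} = \frac{1}{5854}$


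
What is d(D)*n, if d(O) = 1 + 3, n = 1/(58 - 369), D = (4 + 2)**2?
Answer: -4/311 ≈ -0.012862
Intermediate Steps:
D = 36 (D = 6**2 = 36)
n = -1/311 (n = 1/(-311) = -1/311 ≈ -0.0032154)
d(O) = 4
d(D)*n = 4*(-1/311) = -4/311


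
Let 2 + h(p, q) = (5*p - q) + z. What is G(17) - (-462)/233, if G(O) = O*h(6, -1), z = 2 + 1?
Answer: 127214/233 ≈ 545.98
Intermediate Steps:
z = 3
h(p, q) = 1 - q + 5*p (h(p, q) = -2 + ((5*p - q) + 3) = -2 + ((-q + 5*p) + 3) = -2 + (3 - q + 5*p) = 1 - q + 5*p)
G(O) = 32*O (G(O) = O*(1 - 1*(-1) + 5*6) = O*(1 + 1 + 30) = O*32 = 32*O)
G(17) - (-462)/233 = 32*17 - (-462)/233 = 544 - (-462)/233 = 544 - 1*(-462/233) = 544 + 462/233 = 127214/233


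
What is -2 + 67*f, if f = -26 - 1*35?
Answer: -4089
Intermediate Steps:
f = -61 (f = -26 - 35 = -61)
-2 + 67*f = -2 + 67*(-61) = -2 - 4087 = -4089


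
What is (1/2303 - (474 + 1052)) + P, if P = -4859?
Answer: -14704654/2303 ≈ -6385.0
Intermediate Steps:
(1/2303 - (474 + 1052)) + P = (1/2303 - (474 + 1052)) - 4859 = (1/2303 - 1*1526) - 4859 = (1/2303 - 1526) - 4859 = -3514377/2303 - 4859 = -14704654/2303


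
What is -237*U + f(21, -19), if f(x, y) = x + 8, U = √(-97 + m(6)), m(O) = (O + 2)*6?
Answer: 29 - 1659*I ≈ 29.0 - 1659.0*I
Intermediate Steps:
m(O) = 12 + 6*O (m(O) = (2 + O)*6 = 12 + 6*O)
U = 7*I (U = √(-97 + (12 + 6*6)) = √(-97 + (12 + 36)) = √(-97 + 48) = √(-49) = 7*I ≈ 7.0*I)
f(x, y) = 8 + x
-237*U + f(21, -19) = -1659*I + (8 + 21) = -1659*I + 29 = 29 - 1659*I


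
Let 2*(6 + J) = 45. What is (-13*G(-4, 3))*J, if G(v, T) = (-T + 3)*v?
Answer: 0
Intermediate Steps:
J = 33/2 (J = -6 + (½)*45 = -6 + 45/2 = 33/2 ≈ 16.500)
G(v, T) = v*(3 - T) (G(v, T) = (3 - T)*v = v*(3 - T))
(-13*G(-4, 3))*J = -(-52)*(3 - 1*3)*(33/2) = -(-52)*(3 - 3)*(33/2) = -(-52)*0*(33/2) = -13*0*(33/2) = 0*(33/2) = 0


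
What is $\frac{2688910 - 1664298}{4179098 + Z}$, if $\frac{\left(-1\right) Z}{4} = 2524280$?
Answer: $- \frac{512306}{2959011} \approx -0.17313$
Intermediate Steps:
$Z = -10097120$ ($Z = \left(-4\right) 2524280 = -10097120$)
$\frac{2688910 - 1664298}{4179098 + Z} = \frac{2688910 - 1664298}{4179098 - 10097120} = \frac{1024612}{-5918022} = 1024612 \left(- \frac{1}{5918022}\right) = - \frac{512306}{2959011}$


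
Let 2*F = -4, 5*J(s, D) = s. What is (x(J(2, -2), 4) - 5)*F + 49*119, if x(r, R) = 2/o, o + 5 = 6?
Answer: 5837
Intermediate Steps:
o = 1 (o = -5 + 6 = 1)
J(s, D) = s/5
F = -2 (F = (1/2)*(-4) = -2)
x(r, R) = 2 (x(r, R) = 2/1 = 2*1 = 2)
(x(J(2, -2), 4) - 5)*F + 49*119 = (2 - 5)*(-2) + 49*119 = -3*(-2) + 5831 = 6 + 5831 = 5837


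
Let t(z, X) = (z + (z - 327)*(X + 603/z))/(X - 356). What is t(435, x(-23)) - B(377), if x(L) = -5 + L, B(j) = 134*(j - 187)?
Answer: -472419701/18560 ≈ -25454.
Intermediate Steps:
B(j) = -25058 + 134*j (B(j) = 134*(-187 + j) = -25058 + 134*j)
t(z, X) = (z + (-327 + z)*(X + 603/z))/(-356 + X)
t(435, x(-23)) - B(377) = (-197181 + 435² + 603*435 + (-5 - 23)*435² - 327*(-5 - 23)*435)/(435*(-356 + (-5 - 23))) - (-25058 + 134*377) = (-197181 + 189225 + 262305 - 28*189225 - 327*(-28)*435)/(435*(-356 - 28)) - (-25058 + 50518) = (1/435)*(-197181 + 189225 + 262305 - 5298300 + 3982860)/(-384) - 1*25460 = (1/435)*(-1/384)*(-1061091) - 25460 = 117899/18560 - 25460 = -472419701/18560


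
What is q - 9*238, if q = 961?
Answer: -1181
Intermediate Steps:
q - 9*238 = 961 - 9*238 = 961 - 1*2142 = 961 - 2142 = -1181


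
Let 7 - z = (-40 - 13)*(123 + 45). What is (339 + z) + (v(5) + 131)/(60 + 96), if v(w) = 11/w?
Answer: 1202611/130 ≈ 9250.9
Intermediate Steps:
z = 8911 (z = 7 - (-40 - 13)*(123 + 45) = 7 - (-53)*168 = 7 - 1*(-8904) = 7 + 8904 = 8911)
(339 + z) + (v(5) + 131)/(60 + 96) = (339 + 8911) + (11/5 + 131)/(60 + 96) = 9250 + (11*(⅕) + 131)/156 = 9250 + (11/5 + 131)*(1/156) = 9250 + (666/5)*(1/156) = 9250 + 111/130 = 1202611/130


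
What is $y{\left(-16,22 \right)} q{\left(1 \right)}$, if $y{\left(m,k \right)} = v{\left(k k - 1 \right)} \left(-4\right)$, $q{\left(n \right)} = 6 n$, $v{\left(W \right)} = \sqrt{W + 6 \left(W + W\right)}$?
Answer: $- 24 \sqrt{6279} \approx -1901.8$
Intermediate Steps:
$v{\left(W \right)} = \sqrt{13} \sqrt{W}$ ($v{\left(W \right)} = \sqrt{W + 6 \cdot 2 W} = \sqrt{W + 12 W} = \sqrt{13 W} = \sqrt{13} \sqrt{W}$)
$y{\left(m,k \right)} = - 4 \sqrt{13} \sqrt{-1 + k^{2}}$ ($y{\left(m,k \right)} = \sqrt{13} \sqrt{k k - 1} \left(-4\right) = \sqrt{13} \sqrt{k^{2} - 1} \left(-4\right) = \sqrt{13} \sqrt{-1 + k^{2}} \left(-4\right) = - 4 \sqrt{13} \sqrt{-1 + k^{2}}$)
$y{\left(-16,22 \right)} q{\left(1 \right)} = - 4 \sqrt{-13 + 13 \cdot 22^{2}} \cdot 6 \cdot 1 = - 4 \sqrt{-13 + 13 \cdot 484} \cdot 6 = - 4 \sqrt{-13 + 6292} \cdot 6 = - 4 \sqrt{6279} \cdot 6 = - 24 \sqrt{6279}$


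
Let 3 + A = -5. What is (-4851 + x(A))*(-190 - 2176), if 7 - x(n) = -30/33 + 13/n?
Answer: 504015967/44 ≈ 1.1455e+7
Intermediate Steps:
A = -8 (A = -3 - 5 = -8)
x(n) = 87/11 - 13/n (x(n) = 7 - (-30/33 + 13/n) = 7 - (-30*1/33 + 13/n) = 7 - (-10/11 + 13/n) = 7 + (10/11 - 13/n) = 87/11 - 13/n)
(-4851 + x(A))*(-190 - 2176) = (-4851 + (87/11 - 13/(-8)))*(-190 - 2176) = (-4851 + (87/11 - 13*(-1/8)))*(-2366) = (-4851 + (87/11 + 13/8))*(-2366) = (-4851 + 839/88)*(-2366) = -426049/88*(-2366) = 504015967/44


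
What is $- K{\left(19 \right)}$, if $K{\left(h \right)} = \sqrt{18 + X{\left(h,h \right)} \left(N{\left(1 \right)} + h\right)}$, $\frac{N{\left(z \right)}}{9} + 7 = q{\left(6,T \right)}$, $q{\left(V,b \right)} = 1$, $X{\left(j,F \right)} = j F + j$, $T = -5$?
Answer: $- i \sqrt{13282} \approx - 115.25 i$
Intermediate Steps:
$X{\left(j,F \right)} = j + F j$ ($X{\left(j,F \right)} = F j + j = j + F j$)
$N{\left(z \right)} = -54$ ($N{\left(z \right)} = -63 + 9 \cdot 1 = -63 + 9 = -54$)
$K{\left(h \right)} = \sqrt{18 + h \left(1 + h\right) \left(-54 + h\right)}$
$- K{\left(19 \right)} = - \sqrt{18 + 19^{3} - 1026 - 53 \cdot 19^{2}} = - \sqrt{18 + 6859 - 1026 - 19133} = - \sqrt{-13282} = - i \sqrt{13282}$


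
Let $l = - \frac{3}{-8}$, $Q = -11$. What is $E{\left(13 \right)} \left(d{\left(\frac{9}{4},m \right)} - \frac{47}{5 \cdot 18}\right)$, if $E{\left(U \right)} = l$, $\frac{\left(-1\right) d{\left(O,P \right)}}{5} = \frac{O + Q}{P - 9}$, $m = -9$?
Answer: $- \frac{1063}{960} \approx -1.1073$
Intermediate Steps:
$l = \frac{3}{8}$ ($l = \left(-3\right) \left(- \frac{1}{8}\right) = \frac{3}{8} \approx 0.375$)
$d{\left(O,P \right)} = - \frac{5 \left(-11 + O\right)}{-9 + P}$ ($d{\left(O,P \right)} = - 5 \frac{O - 11}{P - 9} = - 5 \frac{-11 + O}{-9 + P} = - \frac{5 \left(-11 + O\right)}{-9 + P}$)
$E{\left(U \right)} = \frac{3}{8}$
$E{\left(13 \right)} \left(d{\left(\frac{9}{4},m \right)} - \frac{47}{5 \cdot 18}\right) = \frac{3 \left(\frac{5 \left(11 - \frac{9}{4}\right)}{-9 - 9} - \frac{47}{5 \cdot 18}\right)}{8} = \frac{3 \left(\frac{5 \left(11 - 9 \cdot \frac{1}{4}\right)}{-18} - \frac{47}{90}\right)}{8} = \frac{3 \left(5 \left(- \frac{1}{18}\right) \left(11 - \frac{9}{4}\right) - \frac{47}{90}\right)}{8} = \frac{3 \left(5 \left(- \frac{1}{18}\right) \frac{35}{4} - \frac{47}{90}\right)}{8} = \frac{3 \left(- \frac{175}{72} - \frac{47}{90}\right)}{8} = \frac{3}{8} \left(- \frac{1063}{360}\right) = - \frac{1063}{960}$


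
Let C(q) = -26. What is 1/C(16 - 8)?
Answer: -1/26 ≈ -0.038462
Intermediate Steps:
1/C(16 - 8) = 1/(-26) = -1/26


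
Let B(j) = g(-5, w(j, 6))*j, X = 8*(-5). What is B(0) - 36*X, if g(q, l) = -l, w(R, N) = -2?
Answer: 1440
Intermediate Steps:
X = -40
B(j) = 2*j (B(j) = (-1*(-2))*j = 2*j)
B(0) - 36*X = 2*0 - 36*(-40) = 0 + 1440 = 1440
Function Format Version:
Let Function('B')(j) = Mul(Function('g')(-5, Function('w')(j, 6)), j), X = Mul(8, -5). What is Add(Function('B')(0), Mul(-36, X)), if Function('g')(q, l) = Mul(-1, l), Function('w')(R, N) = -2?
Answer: 1440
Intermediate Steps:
X = -40
Function('B')(j) = Mul(2, j) (Function('B')(j) = Mul(Mul(-1, -2), j) = Mul(2, j))
Add(Function('B')(0), Mul(-36, X)) = Add(Mul(2, 0), Mul(-36, -40)) = Add(0, 1440) = 1440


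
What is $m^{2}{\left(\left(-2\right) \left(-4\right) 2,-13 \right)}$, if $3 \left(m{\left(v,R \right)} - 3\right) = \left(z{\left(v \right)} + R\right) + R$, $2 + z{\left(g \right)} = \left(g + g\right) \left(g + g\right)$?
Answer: $112225$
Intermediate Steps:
$z{\left(g \right)} = -2 + 4 g^{2}$ ($z{\left(g \right)} = -2 + \left(g + g\right) \left(g + g\right) = -2 + 2 g 2 g = -2 + 4 g^{2}$)
$m{\left(v,R \right)} = \frac{7}{3} + \frac{2 R}{3} + \frac{4 v^{2}}{3}$ ($m{\left(v,R \right)} = 3 + \frac{\left(\left(-2 + 4 v^{2}\right) + R\right) + R}{3} = 3 + \frac{\left(-2 + R + 4 v^{2}\right) + R}{3} = 3 + \frac{-2 + 2 R + 4 v^{2}}{3} = 3 + \left(- \frac{2}{3} + \frac{2 R}{3} + \frac{4 v^{2}}{3}\right) = \frac{7}{3} + \frac{2 R}{3} + \frac{4 v^{2}}{3}$)
$m^{2}{\left(\left(-2\right) \left(-4\right) 2,-13 \right)} = \left(\frac{7}{3} + \frac{2}{3} \left(-13\right) + \frac{4 \left(\left(-2\right) \left(-4\right) 2\right)^{2}}{3}\right)^{2} = \left(\frac{7}{3} - \frac{26}{3} + \frac{4 \left(8 \cdot 2\right)^{2}}{3}\right)^{2} = \left(\frac{7}{3} - \frac{26}{3} + \frac{4 \cdot 16^{2}}{3}\right)^{2} = \left(\frac{7}{3} - \frac{26}{3} + \frac{4}{3} \cdot 256\right)^{2} = \left(\frac{7}{3} - \frac{26}{3} + \frac{1024}{3}\right)^{2} = 335^{2} = 112225$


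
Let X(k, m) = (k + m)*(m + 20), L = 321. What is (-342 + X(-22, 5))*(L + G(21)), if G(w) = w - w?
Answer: -246207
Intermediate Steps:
G(w) = 0
X(k, m) = (20 + m)*(k + m) (X(k, m) = (k + m)*(20 + m) = (20 + m)*(k + m))
(-342 + X(-22, 5))*(L + G(21)) = (-342 + (5² + 20*(-22) + 20*5 - 22*5))*(321 + 0) = (-342 + (25 - 440 + 100 - 110))*321 = (-342 - 425)*321 = -767*321 = -246207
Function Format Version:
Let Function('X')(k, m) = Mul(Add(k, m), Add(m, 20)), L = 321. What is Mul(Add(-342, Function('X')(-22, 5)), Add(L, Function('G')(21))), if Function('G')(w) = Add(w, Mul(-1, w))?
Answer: -246207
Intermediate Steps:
Function('G')(w) = 0
Function('X')(k, m) = Mul(Add(20, m), Add(k, m)) (Function('X')(k, m) = Mul(Add(k, m), Add(20, m)) = Mul(Add(20, m), Add(k, m)))
Mul(Add(-342, Function('X')(-22, 5)), Add(L, Function('G')(21))) = Mul(Add(-342, Add(Pow(5, 2), Mul(20, -22), Mul(20, 5), Mul(-22, 5))), Add(321, 0)) = Mul(Add(-342, Add(25, -440, 100, -110)), 321) = Mul(Add(-342, -425), 321) = Mul(-767, 321) = -246207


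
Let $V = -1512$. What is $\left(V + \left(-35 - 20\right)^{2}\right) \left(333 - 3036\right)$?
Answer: $-4089639$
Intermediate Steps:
$\left(V + \left(-35 - 20\right)^{2}\right) \left(333 - 3036\right) = \left(-1512 + \left(-35 - 20\right)^{2}\right) \left(333 - 3036\right) = \left(-1512 + \left(-55\right)^{2}\right) \left(-2703\right) = \left(-1512 + 3025\right) \left(-2703\right) = 1513 \left(-2703\right) = -4089639$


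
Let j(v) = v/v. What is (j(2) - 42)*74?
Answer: -3034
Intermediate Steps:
j(v) = 1
(j(2) - 42)*74 = (1 - 42)*74 = -41*74 = -3034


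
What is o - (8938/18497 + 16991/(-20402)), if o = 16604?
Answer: 6266079613027/377375794 ≈ 16604.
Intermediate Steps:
o - (8938/18497 + 16991/(-20402)) = 16604 - (8938/18497 + 16991/(-20402)) = 16604 - (8938*(1/18497) + 16991*(-1/20402)) = 16604 - (8938/18497 - 16991/20402) = 16604 - 1*(-131929451/377375794) = 16604 + 131929451/377375794 = 6266079613027/377375794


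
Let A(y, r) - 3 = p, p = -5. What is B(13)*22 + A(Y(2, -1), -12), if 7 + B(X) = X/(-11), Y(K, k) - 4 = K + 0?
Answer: -182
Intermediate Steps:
Y(K, k) = 4 + K (Y(K, k) = 4 + (K + 0) = 4 + K)
B(X) = -7 - X/11 (B(X) = -7 + X/(-11) = -7 + X*(-1/11) = -7 - X/11)
A(y, r) = -2 (A(y, r) = 3 - 5 = -2)
B(13)*22 + A(Y(2, -1), -12) = (-7 - 1/11*13)*22 - 2 = (-7 - 13/11)*22 - 2 = -90/11*22 - 2 = -180 - 2 = -182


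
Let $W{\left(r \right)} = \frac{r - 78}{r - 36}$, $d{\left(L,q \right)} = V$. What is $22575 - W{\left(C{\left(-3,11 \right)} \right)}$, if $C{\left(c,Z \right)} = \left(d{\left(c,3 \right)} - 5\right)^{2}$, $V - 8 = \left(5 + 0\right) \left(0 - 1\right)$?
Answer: $\frac{361163}{16} \approx 22573.0$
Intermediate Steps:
$V = 3$ ($V = 8 + \left(5 + 0\right) \left(0 - 1\right) = 8 + 5 \left(-1\right) = 8 - 5 = 3$)
$d{\left(L,q \right)} = 3$
$C{\left(c,Z \right)} = 4$ ($C{\left(c,Z \right)} = \left(3 - 5\right)^{2} = \left(-2\right)^{2} = 4$)
$W{\left(r \right)} = \frac{-78 + r}{-36 + r}$
$22575 - W{\left(C{\left(-3,11 \right)} \right)} = 22575 - \frac{-78 + 4}{-36 + 4} = 22575 - \frac{1}{-32} \left(-74\right) = 22575 - \left(- \frac{1}{32}\right) \left(-74\right) = 22575 - \frac{37}{16} = \frac{361163}{16}$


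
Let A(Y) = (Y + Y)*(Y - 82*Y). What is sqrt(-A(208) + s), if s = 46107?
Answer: 15*sqrt(31355) ≈ 2656.1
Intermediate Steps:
A(Y) = -162*Y**2 (A(Y) = (2*Y)*(-81*Y) = -162*Y**2)
sqrt(-A(208) + s) = sqrt(-(-162)*208**2 + 46107) = sqrt(-(-162)*43264 + 46107) = sqrt(-1*(-7008768) + 46107) = sqrt(7008768 + 46107) = sqrt(7054875) = 15*sqrt(31355)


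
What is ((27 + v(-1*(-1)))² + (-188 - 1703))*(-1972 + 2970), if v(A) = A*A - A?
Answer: -1159676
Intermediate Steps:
v(A) = A² - A
((27 + v(-1*(-1)))² + (-188 - 1703))*(-1972 + 2970) = ((27 + (-1*(-1))*(-1 - 1*(-1)))² + (-188 - 1703))*(-1972 + 2970) = ((27 + 1*(-1 + 1))² - 1891)*998 = ((27 + 1*0)² - 1891)*998 = ((27 + 0)² - 1891)*998 = (27² - 1891)*998 = (729 - 1891)*998 = -1162*998 = -1159676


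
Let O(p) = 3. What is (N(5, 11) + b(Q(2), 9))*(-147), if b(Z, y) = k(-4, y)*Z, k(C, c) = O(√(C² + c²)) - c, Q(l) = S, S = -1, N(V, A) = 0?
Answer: -882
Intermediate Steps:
Q(l) = -1
k(C, c) = 3 - c
b(Z, y) = Z*(3 - y) (b(Z, y) = (3 - y)*Z = Z*(3 - y))
(N(5, 11) + b(Q(2), 9))*(-147) = (0 - (3 - 1*9))*(-147) = (0 - (3 - 9))*(-147) = (0 - 1*(-6))*(-147) = (0 + 6)*(-147) = 6*(-147) = -882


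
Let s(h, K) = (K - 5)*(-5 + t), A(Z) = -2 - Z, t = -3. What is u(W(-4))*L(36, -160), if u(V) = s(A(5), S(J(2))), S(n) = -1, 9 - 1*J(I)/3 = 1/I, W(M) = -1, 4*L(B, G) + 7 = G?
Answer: -2004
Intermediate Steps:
L(B, G) = -7/4 + G/4
J(I) = 27 - 3/I
s(h, K) = 40 - 8*K (s(h, K) = (K - 5)*(-5 - 3) = (-5 + K)*(-8) = 40 - 8*K)
u(V) = 48 (u(V) = 40 - 8*(-1) = 40 + 8 = 48)
u(W(-4))*L(36, -160) = 48*(-7/4 + (1/4)*(-160)) = 48*(-7/4 - 40) = 48*(-167/4) = -2004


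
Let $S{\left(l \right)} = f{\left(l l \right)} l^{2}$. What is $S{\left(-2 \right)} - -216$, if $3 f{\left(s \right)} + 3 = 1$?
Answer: $\frac{640}{3} \approx 213.33$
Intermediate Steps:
$f{\left(s \right)} = - \frac{2}{3}$ ($f{\left(s \right)} = -1 + \frac{1}{3} \cdot 1 = -1 + \frac{1}{3} = - \frac{2}{3}$)
$S{\left(l \right)} = - \frac{2 l^{2}}{3}$
$S{\left(-2 \right)} - -216 = - \frac{2 \left(-2\right)^{2}}{3} - -216 = \left(- \frac{2}{3}\right) 4 + 216 = - \frac{8}{3} + 216 = \frac{640}{3}$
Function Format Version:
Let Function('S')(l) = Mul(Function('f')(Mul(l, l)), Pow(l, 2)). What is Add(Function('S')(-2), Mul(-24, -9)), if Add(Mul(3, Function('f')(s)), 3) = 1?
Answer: Rational(640, 3) ≈ 213.33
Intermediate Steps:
Function('f')(s) = Rational(-2, 3) (Function('f')(s) = Add(-1, Mul(Rational(1, 3), 1)) = Add(-1, Rational(1, 3)) = Rational(-2, 3))
Function('S')(l) = Mul(Rational(-2, 3), Pow(l, 2))
Add(Function('S')(-2), Mul(-24, -9)) = Add(Mul(Rational(-2, 3), Pow(-2, 2)), Mul(-24, -9)) = Add(Mul(Rational(-2, 3), 4), 216) = Add(Rational(-8, 3), 216) = Rational(640, 3)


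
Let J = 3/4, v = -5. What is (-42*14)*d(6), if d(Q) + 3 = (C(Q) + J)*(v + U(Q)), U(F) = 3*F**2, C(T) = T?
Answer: -407043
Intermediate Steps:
J = 3/4 (J = 3*(1/4) = 3/4 ≈ 0.75000)
d(Q) = -3 + (-5 + 3*Q**2)*(3/4 + Q) (d(Q) = -3 + (Q + 3/4)*(-5 + 3*Q**2) = -3 + (3/4 + Q)*(-5 + 3*Q**2) = -3 + (-5 + 3*Q**2)*(3/4 + Q))
(-42*14)*d(6) = (-42*14)*(-27/4 - 5*6 + 3*6**3 + (9/4)*6**2) = -588*(-27/4 - 30 + 3*216 + (9/4)*36) = -588*(-27/4 - 30 + 648 + 81) = -588*2769/4 = -407043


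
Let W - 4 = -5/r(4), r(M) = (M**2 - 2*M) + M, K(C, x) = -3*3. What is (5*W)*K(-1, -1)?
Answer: -645/4 ≈ -161.25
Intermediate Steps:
K(C, x) = -9
r(M) = M**2 - M
W = 43/12 (W = 4 - 5*1/(4*(-1 + 4)) = 4 - 5/(4*3) = 4 - 5/12 = 43/12 ≈ 3.5833)
(5*W)*K(-1, -1) = (5*(43/12))*(-9) = (215/12)*(-9) = -645/4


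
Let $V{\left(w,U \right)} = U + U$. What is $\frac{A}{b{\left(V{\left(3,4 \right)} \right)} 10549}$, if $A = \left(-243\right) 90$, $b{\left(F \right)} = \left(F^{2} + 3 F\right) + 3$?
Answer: $- \frac{21870}{959959} \approx -0.022782$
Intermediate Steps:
$V{\left(w,U \right)} = 2 U$
$b{\left(F \right)} = 3 + F^{2} + 3 F$
$A = -21870$
$\frac{A}{b{\left(V{\left(3,4 \right)} \right)} 10549} = - \frac{21870}{\left(3 + \left(2 \cdot 4\right)^{2} + 3 \cdot 2 \cdot 4\right) 10549} = - \frac{21870}{\left(3 + 8^{2} + 3 \cdot 8\right) 10549} = - \frac{21870}{\left(3 + 64 + 24\right) 10549} = - \frac{21870}{91 \cdot 10549} = - \frac{21870}{959959}$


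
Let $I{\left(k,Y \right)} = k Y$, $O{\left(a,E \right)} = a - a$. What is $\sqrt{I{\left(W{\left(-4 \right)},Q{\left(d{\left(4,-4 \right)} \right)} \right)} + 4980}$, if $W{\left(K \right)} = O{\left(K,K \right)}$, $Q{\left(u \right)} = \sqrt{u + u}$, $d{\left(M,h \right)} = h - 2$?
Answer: $2 \sqrt{1245} \approx 70.569$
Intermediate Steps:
$O{\left(a,E \right)} = 0$
$d{\left(M,h \right)} = -2 + h$
$Q{\left(u \right)} = \sqrt{2} \sqrt{u}$ ($Q{\left(u \right)} = \sqrt{2 u} = \sqrt{2} \sqrt{u}$)
$W{\left(K \right)} = 0$
$I{\left(k,Y \right)} = Y k$
$\sqrt{I{\left(W{\left(-4 \right)},Q{\left(d{\left(4,-4 \right)} \right)} \right)} + 4980} = \sqrt{\sqrt{2} \sqrt{-2 - 4} \cdot 0 + 4980} = \sqrt{\sqrt{2} \sqrt{-6} \cdot 0 + 4980} = \sqrt{\sqrt{2} i \sqrt{6} \cdot 0 + 4980} = \sqrt{2 i \sqrt{3} \cdot 0 + 4980} = \sqrt{0 + 4980} = \sqrt{4980} = 2 \sqrt{1245}$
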